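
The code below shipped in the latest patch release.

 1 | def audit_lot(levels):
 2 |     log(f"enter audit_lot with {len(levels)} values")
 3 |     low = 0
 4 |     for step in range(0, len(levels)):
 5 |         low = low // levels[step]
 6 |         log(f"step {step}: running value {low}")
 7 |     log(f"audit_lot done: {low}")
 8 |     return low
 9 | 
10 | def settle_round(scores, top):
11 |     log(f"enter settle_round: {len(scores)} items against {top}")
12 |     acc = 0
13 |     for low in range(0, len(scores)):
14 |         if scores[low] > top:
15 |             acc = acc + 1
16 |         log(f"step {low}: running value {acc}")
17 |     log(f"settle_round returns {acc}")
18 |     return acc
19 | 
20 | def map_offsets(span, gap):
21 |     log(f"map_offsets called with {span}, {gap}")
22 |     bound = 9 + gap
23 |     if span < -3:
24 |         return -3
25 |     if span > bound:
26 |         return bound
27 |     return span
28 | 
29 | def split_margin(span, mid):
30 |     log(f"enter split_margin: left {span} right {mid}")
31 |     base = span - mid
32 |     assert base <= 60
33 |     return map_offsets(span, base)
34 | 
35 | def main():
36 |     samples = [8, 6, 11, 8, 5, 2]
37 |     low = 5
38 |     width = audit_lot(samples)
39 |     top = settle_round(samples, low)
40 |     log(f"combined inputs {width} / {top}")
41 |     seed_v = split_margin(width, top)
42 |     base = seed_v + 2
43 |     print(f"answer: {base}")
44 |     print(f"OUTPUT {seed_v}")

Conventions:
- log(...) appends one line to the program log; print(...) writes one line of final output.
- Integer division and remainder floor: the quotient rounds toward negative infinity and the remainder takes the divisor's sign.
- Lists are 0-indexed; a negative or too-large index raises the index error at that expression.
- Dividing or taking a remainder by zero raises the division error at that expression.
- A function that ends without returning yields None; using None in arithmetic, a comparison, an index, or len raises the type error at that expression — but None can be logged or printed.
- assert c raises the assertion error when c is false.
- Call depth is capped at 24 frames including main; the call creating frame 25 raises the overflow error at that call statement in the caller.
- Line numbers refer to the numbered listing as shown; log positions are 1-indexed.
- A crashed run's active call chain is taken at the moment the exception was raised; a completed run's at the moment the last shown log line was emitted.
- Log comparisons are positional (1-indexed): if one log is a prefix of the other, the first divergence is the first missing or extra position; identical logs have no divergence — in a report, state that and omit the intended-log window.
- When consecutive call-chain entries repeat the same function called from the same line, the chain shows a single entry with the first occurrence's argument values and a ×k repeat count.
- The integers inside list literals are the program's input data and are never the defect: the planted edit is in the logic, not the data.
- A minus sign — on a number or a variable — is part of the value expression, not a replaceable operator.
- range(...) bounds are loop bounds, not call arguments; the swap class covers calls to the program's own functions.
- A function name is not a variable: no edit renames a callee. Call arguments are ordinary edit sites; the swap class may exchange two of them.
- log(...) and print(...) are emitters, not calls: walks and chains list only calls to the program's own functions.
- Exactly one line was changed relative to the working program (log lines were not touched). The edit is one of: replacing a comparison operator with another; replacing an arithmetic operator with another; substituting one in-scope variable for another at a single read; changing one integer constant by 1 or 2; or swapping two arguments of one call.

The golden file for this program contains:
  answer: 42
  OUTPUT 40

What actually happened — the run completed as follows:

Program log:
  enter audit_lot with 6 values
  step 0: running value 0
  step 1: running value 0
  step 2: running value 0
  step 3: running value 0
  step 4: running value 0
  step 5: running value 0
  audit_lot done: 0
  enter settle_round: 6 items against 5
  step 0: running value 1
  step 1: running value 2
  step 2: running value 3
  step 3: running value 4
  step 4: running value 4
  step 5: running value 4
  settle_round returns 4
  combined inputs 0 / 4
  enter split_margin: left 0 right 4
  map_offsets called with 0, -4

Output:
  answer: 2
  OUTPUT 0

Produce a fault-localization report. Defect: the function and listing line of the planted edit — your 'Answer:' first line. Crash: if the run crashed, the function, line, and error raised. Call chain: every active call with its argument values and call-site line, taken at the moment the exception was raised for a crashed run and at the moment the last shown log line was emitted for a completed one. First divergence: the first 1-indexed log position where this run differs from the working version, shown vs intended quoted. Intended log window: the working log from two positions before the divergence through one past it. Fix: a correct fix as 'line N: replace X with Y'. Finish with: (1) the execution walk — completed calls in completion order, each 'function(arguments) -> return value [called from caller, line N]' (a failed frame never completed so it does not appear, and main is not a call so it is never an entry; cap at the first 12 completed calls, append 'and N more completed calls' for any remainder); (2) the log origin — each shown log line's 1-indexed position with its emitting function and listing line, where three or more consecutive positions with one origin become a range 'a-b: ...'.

Answer: the defect is in audit_lot at line 5.
Key fact: The earliest visible damage is log position 2 — 'step 0: running value 0' rather than the intended 'step 0: running value 8'.
Call chain: main -> split_margin(0, 4) (called at line 41) -> map_offsets(0, -4) (called at line 33).
First divergence: at position 2 the run shows 'step 0: running value 0' where the working version logs 'step 0: running value 8'.
Intended log window:
  1: enter audit_lot with 6 values
  2: step 0: running value 8
  3: step 1: running value 14
Execution walk:
  audit_lot([8, 6, 11, 8, 5, 2]) -> 0  [called from main, line 38]
  settle_round([8, 6, 11, 8, 5, 2], 5) -> 4  [called from main, line 39]
  map_offsets(0, -4) -> 0  [called from split_margin, line 33]
  split_margin(0, 4) -> 0  [called from main, line 41]
Origin of each log line:
  1: logged in audit_lot at line 2
  2-7: logged in audit_lot at line 6
  8: logged in audit_lot at line 7
  9: logged in settle_round at line 11
  10-15: logged in settle_round at line 16
  16: logged in settle_round at line 17
  17: logged in main at line 40
  18: logged in split_margin at line 30
  19: logged in map_offsets at line 21
A correct fix: line 5: replace `//` with `+`.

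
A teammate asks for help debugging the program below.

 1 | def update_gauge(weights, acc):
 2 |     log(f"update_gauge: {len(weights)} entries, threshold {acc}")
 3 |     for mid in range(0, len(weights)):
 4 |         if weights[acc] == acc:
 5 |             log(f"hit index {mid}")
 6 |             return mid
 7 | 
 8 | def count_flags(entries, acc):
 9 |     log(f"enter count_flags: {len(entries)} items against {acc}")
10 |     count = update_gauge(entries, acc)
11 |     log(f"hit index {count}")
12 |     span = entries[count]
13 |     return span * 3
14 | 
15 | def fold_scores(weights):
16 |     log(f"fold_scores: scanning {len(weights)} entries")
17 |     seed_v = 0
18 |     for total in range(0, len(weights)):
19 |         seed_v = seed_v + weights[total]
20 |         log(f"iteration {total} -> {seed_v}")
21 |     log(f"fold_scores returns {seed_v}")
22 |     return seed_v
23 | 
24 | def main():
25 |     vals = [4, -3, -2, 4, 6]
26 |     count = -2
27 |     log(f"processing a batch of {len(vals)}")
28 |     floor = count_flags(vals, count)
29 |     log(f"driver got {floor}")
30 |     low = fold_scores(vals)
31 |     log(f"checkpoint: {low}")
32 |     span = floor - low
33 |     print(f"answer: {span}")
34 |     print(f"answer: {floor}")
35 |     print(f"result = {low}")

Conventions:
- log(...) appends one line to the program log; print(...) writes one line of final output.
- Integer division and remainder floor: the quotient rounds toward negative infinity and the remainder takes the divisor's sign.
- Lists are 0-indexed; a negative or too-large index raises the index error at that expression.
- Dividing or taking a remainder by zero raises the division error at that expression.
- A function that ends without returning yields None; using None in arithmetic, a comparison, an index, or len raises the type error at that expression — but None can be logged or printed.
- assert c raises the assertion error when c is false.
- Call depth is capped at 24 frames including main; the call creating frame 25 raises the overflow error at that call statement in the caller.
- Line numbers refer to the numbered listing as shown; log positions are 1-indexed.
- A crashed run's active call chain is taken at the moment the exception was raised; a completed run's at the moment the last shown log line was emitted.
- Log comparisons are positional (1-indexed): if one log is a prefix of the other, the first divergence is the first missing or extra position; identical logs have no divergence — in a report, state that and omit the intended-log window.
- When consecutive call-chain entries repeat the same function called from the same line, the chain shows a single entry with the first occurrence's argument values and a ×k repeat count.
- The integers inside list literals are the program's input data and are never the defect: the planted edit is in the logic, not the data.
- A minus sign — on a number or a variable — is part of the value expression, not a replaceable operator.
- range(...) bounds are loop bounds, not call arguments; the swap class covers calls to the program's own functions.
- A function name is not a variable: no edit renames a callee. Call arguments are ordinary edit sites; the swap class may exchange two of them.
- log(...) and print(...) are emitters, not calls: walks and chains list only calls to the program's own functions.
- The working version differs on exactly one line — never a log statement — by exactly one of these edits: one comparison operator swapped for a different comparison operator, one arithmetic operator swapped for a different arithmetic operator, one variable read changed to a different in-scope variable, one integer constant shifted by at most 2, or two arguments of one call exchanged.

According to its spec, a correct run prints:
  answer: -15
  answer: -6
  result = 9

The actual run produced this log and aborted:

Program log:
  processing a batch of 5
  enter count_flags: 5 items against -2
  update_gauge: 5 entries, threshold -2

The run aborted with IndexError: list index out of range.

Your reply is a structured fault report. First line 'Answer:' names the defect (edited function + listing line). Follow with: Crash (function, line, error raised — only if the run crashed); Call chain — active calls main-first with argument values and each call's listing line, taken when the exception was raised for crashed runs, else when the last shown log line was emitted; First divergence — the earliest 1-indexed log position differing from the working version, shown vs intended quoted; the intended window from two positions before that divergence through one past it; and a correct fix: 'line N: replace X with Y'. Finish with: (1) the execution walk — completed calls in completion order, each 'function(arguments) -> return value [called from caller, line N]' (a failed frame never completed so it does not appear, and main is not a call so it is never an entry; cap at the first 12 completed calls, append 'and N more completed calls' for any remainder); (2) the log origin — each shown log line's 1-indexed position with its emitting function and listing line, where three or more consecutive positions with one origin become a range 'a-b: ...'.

Answer: the defect is in update_gauge at line 4.
Key observation: After 3 matching log lines the faulty run goes silent, while the working version continues with 'hit index 2'.
Crash: update_gauge, line 4, IndexError.
Call chain: main -> count_flags([4, -3, -2, 4, 6], -2) (called at line 28) -> update_gauge([4, -3, -2, 4, 6], -2) (called at line 10).
First divergence: position 4 (shown log ended at 3 lines; the working version continues: 'hit index 2').
Intended log window:
  2: enter count_flags: 5 items against -2
  3: update_gauge: 5 entries, threshold -2
  4: hit index 2
  5: hit index 2
Execution walk:
  (no call completed)
Log origins:
  1: logged in main at line 27
  2: logged in count_flags at line 9
  3: logged in update_gauge at line 2
A correct fix: line 4: replace `weights[acc]` with `weights[mid]`.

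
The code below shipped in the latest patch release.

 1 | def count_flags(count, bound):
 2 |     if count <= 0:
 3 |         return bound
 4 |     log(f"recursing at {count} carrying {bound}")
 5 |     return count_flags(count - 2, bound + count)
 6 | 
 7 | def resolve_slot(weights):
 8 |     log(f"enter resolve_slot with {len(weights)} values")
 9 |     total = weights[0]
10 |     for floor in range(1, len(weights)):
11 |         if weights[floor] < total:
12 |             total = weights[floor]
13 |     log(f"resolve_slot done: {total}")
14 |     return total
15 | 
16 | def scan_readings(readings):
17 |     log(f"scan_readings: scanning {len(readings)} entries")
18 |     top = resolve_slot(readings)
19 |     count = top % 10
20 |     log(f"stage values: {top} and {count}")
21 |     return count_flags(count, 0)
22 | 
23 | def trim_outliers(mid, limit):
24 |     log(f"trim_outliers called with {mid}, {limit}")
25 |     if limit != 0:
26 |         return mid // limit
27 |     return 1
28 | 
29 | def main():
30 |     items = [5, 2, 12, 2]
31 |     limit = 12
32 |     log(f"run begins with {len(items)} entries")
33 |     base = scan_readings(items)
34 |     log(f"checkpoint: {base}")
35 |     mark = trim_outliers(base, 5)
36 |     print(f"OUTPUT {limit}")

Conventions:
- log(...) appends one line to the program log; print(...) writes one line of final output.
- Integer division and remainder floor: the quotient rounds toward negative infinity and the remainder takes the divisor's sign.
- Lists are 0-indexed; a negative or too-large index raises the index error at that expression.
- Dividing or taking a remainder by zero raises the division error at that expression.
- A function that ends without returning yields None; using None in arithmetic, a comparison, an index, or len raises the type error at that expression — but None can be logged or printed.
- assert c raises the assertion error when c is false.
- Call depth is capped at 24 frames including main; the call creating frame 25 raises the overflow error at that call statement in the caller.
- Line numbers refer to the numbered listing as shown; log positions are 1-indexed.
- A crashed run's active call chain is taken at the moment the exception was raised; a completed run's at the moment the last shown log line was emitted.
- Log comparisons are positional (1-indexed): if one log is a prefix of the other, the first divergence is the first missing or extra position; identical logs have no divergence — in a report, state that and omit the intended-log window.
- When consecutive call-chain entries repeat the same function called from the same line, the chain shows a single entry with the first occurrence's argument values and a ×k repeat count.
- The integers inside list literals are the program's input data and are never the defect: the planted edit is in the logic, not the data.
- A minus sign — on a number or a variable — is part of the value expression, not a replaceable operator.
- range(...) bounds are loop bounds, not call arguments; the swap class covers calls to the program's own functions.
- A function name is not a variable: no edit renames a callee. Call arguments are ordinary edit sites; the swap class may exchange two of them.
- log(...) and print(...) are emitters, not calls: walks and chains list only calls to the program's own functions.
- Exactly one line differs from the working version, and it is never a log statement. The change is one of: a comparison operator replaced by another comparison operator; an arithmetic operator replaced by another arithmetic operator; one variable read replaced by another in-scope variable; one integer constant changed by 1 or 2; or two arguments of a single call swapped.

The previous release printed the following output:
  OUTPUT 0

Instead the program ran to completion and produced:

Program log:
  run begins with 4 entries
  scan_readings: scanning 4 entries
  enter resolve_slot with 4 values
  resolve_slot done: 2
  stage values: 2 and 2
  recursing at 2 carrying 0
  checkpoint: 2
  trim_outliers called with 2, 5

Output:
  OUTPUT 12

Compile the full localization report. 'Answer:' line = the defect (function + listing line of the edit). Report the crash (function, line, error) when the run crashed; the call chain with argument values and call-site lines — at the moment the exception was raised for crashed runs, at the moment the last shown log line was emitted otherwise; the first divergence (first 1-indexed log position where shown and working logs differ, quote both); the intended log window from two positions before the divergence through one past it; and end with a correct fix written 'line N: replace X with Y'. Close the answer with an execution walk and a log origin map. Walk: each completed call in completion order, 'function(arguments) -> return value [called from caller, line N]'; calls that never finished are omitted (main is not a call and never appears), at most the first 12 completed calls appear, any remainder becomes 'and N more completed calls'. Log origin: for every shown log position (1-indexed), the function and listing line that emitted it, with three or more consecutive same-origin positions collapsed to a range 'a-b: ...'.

Answer: the defect is in main at line 36.
Key observation: Nothing in the log betrays the bug — only the output does.
Call chain: main -> trim_outliers(2, 5) (called at line 35).
First divergence: there is none — every log position agrees.
Execution walk:
  resolve_slot([5, 2, 12, 2]) -> 2  [called from scan_readings, line 18]
  count_flags(0, 2) -> 2  [called from count_flags, line 5]
  count_flags(2, 0) -> 2  [called from scan_readings, line 21]
  scan_readings([5, 2, 12, 2]) -> 2  [called from main, line 33]
  trim_outliers(2, 5) -> 0  [called from main, line 35]
Log origin:
  1: logged in main at line 32
  2: logged in scan_readings at line 17
  3: logged in resolve_slot at line 8
  4: logged in resolve_slot at line 13
  5: logged in scan_readings at line 20
  6: logged in count_flags at line 4
  7: logged in main at line 34
  8: logged in trim_outliers at line 24
A correct fix: line 36: replace `limit` with `mark`.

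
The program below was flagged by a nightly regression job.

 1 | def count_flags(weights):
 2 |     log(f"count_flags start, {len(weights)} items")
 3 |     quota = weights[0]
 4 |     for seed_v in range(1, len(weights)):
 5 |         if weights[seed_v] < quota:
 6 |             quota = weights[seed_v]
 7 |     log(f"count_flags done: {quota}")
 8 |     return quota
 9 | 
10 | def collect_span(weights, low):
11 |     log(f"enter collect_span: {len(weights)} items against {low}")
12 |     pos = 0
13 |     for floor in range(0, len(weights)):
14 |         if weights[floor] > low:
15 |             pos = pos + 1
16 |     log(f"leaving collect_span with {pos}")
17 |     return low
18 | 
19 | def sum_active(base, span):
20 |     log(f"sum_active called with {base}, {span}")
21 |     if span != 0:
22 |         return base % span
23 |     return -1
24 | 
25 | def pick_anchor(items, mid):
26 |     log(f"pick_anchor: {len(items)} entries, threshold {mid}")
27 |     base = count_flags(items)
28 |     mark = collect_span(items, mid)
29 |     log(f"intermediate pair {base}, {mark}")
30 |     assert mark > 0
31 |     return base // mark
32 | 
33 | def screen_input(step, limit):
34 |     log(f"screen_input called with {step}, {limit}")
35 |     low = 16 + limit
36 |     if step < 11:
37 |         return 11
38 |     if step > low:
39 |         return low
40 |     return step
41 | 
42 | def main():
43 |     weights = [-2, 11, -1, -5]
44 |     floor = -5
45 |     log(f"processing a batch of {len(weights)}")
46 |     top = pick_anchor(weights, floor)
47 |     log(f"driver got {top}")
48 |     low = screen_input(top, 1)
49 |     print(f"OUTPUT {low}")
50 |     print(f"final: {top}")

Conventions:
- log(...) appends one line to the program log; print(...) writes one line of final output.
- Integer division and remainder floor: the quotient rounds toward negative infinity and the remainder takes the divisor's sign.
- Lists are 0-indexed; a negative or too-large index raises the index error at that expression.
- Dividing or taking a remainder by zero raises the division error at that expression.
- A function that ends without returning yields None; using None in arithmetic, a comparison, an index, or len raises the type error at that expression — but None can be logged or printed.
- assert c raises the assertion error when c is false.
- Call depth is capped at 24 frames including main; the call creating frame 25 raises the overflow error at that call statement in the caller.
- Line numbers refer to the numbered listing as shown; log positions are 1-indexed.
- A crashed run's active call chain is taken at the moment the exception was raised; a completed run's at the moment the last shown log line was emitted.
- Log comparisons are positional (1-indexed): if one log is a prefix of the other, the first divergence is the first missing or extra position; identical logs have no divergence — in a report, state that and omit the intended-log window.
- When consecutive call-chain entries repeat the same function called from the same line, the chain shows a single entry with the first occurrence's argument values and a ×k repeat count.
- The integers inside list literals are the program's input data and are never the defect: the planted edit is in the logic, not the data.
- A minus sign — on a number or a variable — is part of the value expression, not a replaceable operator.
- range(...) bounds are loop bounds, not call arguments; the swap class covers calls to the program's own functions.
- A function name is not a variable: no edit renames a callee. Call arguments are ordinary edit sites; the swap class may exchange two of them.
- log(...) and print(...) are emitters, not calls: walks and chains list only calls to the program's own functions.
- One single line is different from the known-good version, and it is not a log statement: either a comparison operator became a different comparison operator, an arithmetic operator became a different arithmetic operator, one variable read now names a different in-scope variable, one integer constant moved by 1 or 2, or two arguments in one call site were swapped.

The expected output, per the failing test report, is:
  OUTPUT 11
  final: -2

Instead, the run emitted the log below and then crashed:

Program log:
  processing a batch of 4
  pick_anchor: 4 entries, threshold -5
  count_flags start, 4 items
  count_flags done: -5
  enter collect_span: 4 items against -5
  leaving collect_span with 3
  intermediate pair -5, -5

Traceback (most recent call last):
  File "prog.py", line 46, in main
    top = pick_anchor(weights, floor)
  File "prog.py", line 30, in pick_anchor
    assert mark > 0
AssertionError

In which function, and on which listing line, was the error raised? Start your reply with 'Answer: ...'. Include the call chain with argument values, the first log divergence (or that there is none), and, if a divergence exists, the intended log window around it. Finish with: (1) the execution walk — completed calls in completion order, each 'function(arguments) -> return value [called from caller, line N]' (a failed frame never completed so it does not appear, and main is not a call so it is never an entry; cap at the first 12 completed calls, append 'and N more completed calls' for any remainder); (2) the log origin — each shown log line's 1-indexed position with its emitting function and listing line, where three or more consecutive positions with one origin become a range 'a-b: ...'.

Answer: the error was raised in pick_anchor, line 30.
The tell: At log position 7 the runs split — shown 'intermediate pair -5, -5', but the working version logs 'intermediate pair -5, 3'.
Call chain: main -> pick_anchor([-2, 11, -1, -5], -5) (called at line 46).
First divergence: position 7; shown 'intermediate pair -5, -5' vs intended 'intermediate pair -5, 3'.
Intended log window:
  5: enter collect_span: 4 items against -5
  6: leaving collect_span with 3
  7: intermediate pair -5, 3
  8: driver got -2
Execution walk:
  count_flags([-2, 11, -1, -5]) -> -5  [called from pick_anchor, line 27]
  collect_span([-2, 11, -1, -5], -5) -> -5  [called from pick_anchor, line 28]
Log origins:
  1: from main, line 45
  2: from pick_anchor, line 26
  3: from count_flags, line 2
  4: from count_flags, line 7
  5: from collect_span, line 11
  6: from collect_span, line 16
  7: from pick_anchor, line 29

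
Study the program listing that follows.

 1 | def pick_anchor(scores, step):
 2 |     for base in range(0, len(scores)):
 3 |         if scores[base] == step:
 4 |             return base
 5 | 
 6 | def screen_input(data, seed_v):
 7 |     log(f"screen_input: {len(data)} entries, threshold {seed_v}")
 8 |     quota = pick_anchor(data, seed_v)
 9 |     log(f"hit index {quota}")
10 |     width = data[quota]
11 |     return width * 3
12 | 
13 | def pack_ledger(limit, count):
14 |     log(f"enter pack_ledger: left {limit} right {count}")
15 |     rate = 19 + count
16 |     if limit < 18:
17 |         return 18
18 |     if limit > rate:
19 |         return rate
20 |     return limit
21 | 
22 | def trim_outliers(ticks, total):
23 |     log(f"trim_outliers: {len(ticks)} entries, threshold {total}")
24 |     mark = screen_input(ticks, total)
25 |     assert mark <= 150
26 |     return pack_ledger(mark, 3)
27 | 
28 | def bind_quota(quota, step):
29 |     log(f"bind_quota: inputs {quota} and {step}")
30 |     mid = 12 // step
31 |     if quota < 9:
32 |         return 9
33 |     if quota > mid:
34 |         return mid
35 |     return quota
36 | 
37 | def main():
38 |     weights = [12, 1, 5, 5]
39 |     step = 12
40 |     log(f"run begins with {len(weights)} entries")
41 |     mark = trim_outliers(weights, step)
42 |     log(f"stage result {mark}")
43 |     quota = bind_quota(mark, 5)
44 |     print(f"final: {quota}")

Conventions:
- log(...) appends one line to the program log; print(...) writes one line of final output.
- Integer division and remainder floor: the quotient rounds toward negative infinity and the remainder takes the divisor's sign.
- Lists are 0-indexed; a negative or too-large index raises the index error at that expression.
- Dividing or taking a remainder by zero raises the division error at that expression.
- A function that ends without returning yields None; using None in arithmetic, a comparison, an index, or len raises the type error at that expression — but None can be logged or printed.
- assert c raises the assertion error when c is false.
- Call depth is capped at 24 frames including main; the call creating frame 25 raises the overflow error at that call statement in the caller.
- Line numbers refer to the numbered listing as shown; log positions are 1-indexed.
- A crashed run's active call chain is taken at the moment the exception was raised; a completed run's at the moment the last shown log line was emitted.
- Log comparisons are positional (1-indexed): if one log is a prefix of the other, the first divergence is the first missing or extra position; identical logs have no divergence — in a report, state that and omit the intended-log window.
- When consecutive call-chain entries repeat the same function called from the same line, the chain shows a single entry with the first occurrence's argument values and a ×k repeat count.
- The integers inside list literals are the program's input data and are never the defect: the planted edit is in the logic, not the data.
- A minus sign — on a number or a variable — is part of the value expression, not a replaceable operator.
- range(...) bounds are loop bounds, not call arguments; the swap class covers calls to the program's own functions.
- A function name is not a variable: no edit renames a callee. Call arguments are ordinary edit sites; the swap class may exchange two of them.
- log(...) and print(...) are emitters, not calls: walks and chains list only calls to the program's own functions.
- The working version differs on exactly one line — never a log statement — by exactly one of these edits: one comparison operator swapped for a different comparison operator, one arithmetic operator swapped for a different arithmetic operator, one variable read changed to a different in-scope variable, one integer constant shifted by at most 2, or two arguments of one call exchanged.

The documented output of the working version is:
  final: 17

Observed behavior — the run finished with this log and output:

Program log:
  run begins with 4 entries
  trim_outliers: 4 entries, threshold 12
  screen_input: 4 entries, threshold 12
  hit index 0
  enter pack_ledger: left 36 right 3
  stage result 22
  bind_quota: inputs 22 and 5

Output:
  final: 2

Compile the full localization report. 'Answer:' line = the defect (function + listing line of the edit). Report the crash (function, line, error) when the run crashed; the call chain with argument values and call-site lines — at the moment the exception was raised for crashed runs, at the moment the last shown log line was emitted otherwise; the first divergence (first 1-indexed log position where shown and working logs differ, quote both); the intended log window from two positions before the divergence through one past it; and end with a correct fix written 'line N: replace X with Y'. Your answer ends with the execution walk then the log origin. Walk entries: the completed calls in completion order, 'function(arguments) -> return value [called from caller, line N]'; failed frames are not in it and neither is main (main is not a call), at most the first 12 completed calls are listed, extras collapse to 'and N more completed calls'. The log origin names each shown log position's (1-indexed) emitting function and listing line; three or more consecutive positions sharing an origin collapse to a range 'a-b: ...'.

Answer: the defect is in bind_quota at line 30.
Key fact: Log streams are identical — the defect surfaces only in the printed output.
Call chain: main -> bind_quota(22, 5) (called at line 43).
First divergence: there is none — every log position agrees.
Execution walk:
  pick_anchor([12, 1, 5, 5], 12) -> 0  [called from screen_input, line 8]
  screen_input([12, 1, 5, 5], 12) -> 36  [called from trim_outliers, line 24]
  pack_ledger(36, 3) -> 22  [called from trim_outliers, line 26]
  trim_outliers([12, 1, 5, 5], 12) -> 22  [called from main, line 41]
  bind_quota(22, 5) -> 2  [called from main, line 43]
Log line origins:
  1: from main, line 40
  2: from trim_outliers, line 23
  3: from screen_input, line 7
  4: from screen_input, line 9
  5: from pack_ledger, line 14
  6: from main, line 42
  7: from bind_quota, line 29
A correct fix: line 30: replace `//` with `+`.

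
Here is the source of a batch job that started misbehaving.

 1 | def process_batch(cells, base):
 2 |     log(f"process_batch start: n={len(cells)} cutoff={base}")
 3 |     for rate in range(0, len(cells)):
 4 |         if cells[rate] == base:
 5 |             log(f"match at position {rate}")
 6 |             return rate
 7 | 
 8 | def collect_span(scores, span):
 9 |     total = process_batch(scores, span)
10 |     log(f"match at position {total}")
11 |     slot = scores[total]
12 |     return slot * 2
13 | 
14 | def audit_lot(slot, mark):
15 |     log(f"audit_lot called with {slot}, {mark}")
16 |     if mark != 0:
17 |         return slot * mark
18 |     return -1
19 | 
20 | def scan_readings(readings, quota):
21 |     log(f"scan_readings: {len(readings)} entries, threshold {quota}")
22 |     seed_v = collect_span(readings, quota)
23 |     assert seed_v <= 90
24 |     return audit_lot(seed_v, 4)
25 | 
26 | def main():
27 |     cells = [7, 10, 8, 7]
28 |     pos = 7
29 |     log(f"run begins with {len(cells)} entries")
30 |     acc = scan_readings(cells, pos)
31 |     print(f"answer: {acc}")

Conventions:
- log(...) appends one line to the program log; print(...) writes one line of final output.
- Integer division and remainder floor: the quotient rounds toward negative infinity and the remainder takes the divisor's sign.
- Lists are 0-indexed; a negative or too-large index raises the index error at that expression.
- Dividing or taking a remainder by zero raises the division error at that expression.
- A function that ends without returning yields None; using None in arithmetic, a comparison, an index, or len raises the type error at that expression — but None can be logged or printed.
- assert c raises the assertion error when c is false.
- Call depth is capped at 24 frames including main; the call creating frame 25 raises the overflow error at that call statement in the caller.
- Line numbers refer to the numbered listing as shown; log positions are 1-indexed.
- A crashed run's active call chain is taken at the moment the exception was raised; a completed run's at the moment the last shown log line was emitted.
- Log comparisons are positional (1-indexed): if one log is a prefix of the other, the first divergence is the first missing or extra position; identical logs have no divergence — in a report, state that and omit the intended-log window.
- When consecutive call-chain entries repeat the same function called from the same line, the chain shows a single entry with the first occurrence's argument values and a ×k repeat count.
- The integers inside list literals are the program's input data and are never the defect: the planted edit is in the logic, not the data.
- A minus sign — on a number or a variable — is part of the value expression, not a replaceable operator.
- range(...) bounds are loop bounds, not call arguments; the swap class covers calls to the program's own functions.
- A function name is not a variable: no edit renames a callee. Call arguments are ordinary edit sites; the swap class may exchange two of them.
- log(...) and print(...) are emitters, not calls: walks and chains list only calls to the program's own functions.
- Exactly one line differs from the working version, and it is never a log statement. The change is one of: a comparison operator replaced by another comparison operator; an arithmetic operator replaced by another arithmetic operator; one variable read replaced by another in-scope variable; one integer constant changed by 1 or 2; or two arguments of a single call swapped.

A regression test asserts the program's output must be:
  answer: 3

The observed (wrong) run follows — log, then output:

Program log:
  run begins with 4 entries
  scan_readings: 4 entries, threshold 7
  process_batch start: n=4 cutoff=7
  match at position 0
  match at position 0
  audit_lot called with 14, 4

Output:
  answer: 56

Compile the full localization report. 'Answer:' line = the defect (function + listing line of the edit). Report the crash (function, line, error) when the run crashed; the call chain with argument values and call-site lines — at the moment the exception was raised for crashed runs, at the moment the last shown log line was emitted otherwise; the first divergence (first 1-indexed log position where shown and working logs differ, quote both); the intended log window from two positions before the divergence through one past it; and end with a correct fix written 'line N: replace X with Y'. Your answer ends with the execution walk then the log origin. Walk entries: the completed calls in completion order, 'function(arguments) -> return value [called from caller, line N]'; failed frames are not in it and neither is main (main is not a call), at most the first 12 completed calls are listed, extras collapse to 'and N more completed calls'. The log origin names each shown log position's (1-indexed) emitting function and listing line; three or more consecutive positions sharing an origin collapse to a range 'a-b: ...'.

Answer: the defect is in audit_lot at line 17.
Key observation: Nothing in the log betrays the bug — only the output does.
Call chain: main -> scan_readings([7, 10, 8, 7], 7) (called at line 30) -> audit_lot(14, 4) (called at line 24).
First divergence: there is none — every log position agrees.
Execution walk:
  process_batch([7, 10, 8, 7], 7) -> 0  [called from collect_span, line 9]
  collect_span([7, 10, 8, 7], 7) -> 14  [called from scan_readings, line 22]
  audit_lot(14, 4) -> 56  [called from scan_readings, line 24]
  scan_readings([7, 10, 8, 7], 7) -> 56  [called from main, line 30]
Log line origins:
  1: emitted by main (line 29)
  2: emitted by scan_readings (line 21)
  3: emitted by process_batch (line 2)
  4: emitted by process_batch (line 5)
  5: emitted by collect_span (line 10)
  6: emitted by audit_lot (line 15)
A correct fix: line 17: replace `*` with `//`.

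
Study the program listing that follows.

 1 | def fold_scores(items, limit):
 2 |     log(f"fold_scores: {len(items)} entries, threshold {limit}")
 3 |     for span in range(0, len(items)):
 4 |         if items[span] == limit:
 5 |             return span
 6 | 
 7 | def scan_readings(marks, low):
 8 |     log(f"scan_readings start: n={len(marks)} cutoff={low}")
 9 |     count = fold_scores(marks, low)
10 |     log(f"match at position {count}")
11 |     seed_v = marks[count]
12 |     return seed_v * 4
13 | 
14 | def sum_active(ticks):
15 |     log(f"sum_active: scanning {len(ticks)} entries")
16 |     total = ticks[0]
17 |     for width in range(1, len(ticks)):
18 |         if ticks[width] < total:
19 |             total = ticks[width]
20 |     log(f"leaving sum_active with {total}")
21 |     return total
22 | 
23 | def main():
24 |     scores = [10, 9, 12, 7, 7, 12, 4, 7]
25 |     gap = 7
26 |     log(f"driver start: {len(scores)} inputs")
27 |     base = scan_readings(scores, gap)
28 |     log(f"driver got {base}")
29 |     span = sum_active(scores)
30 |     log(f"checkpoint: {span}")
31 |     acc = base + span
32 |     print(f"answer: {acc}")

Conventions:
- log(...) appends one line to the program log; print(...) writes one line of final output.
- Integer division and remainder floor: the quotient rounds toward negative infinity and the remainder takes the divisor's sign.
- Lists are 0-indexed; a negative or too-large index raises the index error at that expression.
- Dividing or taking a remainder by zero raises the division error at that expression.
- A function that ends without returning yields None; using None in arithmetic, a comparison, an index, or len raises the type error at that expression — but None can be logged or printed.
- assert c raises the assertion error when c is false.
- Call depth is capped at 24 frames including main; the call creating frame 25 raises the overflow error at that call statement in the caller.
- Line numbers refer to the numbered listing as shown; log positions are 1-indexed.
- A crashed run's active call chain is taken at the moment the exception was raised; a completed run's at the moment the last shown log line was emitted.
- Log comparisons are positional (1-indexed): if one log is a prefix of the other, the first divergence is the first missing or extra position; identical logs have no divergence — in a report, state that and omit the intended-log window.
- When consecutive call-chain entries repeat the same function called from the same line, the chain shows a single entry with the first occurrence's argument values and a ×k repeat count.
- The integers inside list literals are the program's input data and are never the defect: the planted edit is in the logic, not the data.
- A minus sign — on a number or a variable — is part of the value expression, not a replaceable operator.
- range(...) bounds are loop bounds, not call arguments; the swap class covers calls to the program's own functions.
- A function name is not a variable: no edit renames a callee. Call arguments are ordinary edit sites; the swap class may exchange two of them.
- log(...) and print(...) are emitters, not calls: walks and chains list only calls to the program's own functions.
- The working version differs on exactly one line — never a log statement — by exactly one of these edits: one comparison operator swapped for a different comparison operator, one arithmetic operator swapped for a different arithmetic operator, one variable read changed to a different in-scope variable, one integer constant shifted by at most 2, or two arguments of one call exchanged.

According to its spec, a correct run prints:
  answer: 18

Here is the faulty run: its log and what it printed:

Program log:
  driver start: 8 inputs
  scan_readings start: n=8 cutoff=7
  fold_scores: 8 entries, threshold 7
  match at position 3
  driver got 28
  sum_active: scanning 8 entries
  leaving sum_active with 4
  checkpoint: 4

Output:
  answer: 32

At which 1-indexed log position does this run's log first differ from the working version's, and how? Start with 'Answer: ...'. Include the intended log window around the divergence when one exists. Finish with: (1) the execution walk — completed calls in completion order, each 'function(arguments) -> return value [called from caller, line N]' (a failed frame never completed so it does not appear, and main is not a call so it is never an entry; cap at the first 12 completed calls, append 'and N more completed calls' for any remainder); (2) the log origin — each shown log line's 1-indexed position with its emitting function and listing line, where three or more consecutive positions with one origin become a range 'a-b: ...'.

Answer: at position 5 the run shows 'driver got 28' where the working version logs 'driver got 14'.
Intended log window:
  3: fold_scores: 8 entries, threshold 7
  4: match at position 3
  5: driver got 14
  6: sum_active: scanning 8 entries
Execution walk:
  fold_scores([10, 9, 12, 7, 7, 12, 4, 7], 7) -> 3  [called from scan_readings, line 9]
  scan_readings([10, 9, 12, 7, 7, 12, 4, 7], 7) -> 28  [called from main, line 27]
  sum_active([10, 9, 12, 7, 7, 12, 4, 7]) -> 4  [called from main, line 29]
Origin of each log line:
  1: emitted by main (line 26)
  2: emitted by scan_readings (line 8)
  3: emitted by fold_scores (line 2)
  4: emitted by scan_readings (line 10)
  5: emitted by main (line 28)
  6: emitted by sum_active (line 15)
  7: emitted by sum_active (line 20)
  8: emitted by main (line 30)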